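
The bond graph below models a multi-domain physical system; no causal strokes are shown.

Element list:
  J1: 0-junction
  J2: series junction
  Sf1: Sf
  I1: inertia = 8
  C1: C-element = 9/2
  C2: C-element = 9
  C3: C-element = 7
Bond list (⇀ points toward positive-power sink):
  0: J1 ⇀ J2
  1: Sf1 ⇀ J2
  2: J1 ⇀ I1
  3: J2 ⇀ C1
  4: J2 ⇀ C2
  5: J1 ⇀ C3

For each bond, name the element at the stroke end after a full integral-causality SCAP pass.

#0 |J2
#1 |Sf1
#2 |I1
#3 |J2
#4 |J2
#5 |J1

#1 stroke at Sf1  (Sf1 (Sf) sets flow on bond)
#0 stroke at J2  (J2 flow already set via bond 1)
#3 stroke at J2  (J2: bond 1 brought flow, rest push out)
#4 stroke at J2  (1-jn J2 has f-setter on 1)
#2 stroke at I1  (I1 integral (f out))
#5 stroke at J1  (only one effort-in slot at J1)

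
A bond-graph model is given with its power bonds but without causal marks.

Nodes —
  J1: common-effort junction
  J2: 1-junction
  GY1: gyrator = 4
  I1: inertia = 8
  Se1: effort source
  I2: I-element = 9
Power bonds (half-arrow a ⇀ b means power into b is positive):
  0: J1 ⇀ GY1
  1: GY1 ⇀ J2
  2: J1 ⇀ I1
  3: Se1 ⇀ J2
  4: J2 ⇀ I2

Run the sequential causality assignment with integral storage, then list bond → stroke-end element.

β3 →J2  (source Se1 imposes e)
β2 →I1  (I1 integral (f out))
β0 →J1  (only one effort-in slot at J1)
β1 →J2  (GY1 both-in/both-out from 0)
β4 →I2  (only one flow-in slot at J2)

bond 0 →J1
bond 1 →J2
bond 2 →I1
bond 3 →J2
bond 4 →I2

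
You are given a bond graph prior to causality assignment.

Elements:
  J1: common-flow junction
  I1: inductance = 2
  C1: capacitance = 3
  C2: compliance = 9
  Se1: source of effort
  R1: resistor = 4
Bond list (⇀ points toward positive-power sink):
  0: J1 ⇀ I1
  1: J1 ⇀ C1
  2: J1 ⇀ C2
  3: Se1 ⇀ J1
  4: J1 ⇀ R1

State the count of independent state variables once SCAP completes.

3  (C1, C2, I1 all integral)

β3 →J1  (source Se1 imposes e)
β0 →I1  (I1 outputs flow p/I1)
β1 →J1  (1-jn J1 has f-setter on 0)
β2 →J1  (J1 flow already set via bond 0)
β4 →J1  (J1 flow already set via bond 0)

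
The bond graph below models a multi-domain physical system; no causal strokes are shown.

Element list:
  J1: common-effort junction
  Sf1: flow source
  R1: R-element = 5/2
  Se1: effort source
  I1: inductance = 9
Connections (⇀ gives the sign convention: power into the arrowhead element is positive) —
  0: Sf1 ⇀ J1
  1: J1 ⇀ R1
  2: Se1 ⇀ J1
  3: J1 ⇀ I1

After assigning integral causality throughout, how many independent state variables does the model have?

1  (I1 all integral)

β0 stroke→Sf1  (source Sf1 imposes f)
β2 stroke→J1  (Se1 fixes effort; stroke away)
β1 stroke→R1  (0-jn J1 has e-setter on 2)
β3 stroke→I1  (J1: bond 2 brought effort, rest push out)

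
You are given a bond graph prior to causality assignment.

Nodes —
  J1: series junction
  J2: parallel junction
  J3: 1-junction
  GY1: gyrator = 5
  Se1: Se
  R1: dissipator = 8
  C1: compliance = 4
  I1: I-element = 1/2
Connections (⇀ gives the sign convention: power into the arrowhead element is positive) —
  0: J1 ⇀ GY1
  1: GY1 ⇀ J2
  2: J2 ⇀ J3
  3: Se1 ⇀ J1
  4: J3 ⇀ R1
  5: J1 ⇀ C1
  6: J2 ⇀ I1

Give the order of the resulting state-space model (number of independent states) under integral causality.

2  (C1, I1 all integral)

bond 3 stroke→J1  (Se1 fixes effort; stroke away)
bond 5 stroke→J1  (C1 outputs effort q/C1)
bond 0 stroke→GY1  (only one flow-in slot at J1)
bond 1 stroke→GY1  (GY1 both-in/both-out from 0)
bond 6 stroke→I1  (I1 integral (f out))
bond 2 stroke→J2  (closing 0-jn rule on J2)
bond 4 stroke→J3  (common-f at J3 fixed by 2)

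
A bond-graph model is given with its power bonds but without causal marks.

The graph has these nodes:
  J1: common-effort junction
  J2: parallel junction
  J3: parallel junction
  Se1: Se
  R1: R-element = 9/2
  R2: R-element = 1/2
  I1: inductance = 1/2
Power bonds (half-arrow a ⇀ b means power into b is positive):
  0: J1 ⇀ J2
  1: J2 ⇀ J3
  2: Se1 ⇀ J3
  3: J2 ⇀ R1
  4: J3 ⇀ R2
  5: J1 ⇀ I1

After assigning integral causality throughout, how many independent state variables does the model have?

β2 →J3  (Se1: effort source, stroke at far end)
β1 →J2  (0-jn J3 has e-setter on 2)
β4 →R2  (common-e at J3 fixed by 2)
β0 →J1  (J2: bond 1 brought effort, rest push out)
β3 →R1  (0-jn J2 has e-setter on 1)
β5 →I1  (J1 effort already set via bond 0)

1  (I1 all integral)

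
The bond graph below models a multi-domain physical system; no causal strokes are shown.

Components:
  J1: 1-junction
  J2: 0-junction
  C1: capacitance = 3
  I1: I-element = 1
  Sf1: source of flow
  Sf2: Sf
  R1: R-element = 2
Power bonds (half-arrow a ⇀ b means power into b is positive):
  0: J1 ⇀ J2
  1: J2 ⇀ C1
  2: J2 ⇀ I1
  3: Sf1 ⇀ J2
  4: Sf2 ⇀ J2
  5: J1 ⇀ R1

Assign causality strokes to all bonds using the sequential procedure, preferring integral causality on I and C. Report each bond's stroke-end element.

β3 stroke→Sf1  (source Sf1 imposes f)
β4 stroke→Sf2  (Sf2 (Sf) sets flow on bond)
β1 stroke→J2  (C1 outputs effort q/C1)
β0 stroke→J1  (J2 effort already set via bond 1)
β2 stroke→I1  (J2 effort already set via bond 1)
β5 stroke→R1  (J1: last free bond brings flow in)

bond 0 |J1
bond 1 |J2
bond 2 |I1
bond 3 |Sf1
bond 4 |Sf2
bond 5 |R1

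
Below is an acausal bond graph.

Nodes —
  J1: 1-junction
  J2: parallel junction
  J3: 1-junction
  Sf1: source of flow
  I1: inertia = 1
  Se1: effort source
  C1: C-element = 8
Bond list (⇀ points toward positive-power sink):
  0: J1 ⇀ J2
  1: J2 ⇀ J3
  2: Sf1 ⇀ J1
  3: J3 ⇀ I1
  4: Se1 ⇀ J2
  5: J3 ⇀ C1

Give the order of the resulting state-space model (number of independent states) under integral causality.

2  (C1, I1 all integral)

β2 stroke at Sf1  (Sf1 (Sf) sets flow on bond)
β4 stroke at J2  (Se1 (Se) sets effort on bond)
β0 stroke at J1  (J1: bond 2 brought flow, rest push out)
β1 stroke at J3  (0-jn J2 has e-setter on 4)
β3 stroke at I1  (I1 integral (f out))
β5 stroke at J3  (common-f at J3 fixed by 3)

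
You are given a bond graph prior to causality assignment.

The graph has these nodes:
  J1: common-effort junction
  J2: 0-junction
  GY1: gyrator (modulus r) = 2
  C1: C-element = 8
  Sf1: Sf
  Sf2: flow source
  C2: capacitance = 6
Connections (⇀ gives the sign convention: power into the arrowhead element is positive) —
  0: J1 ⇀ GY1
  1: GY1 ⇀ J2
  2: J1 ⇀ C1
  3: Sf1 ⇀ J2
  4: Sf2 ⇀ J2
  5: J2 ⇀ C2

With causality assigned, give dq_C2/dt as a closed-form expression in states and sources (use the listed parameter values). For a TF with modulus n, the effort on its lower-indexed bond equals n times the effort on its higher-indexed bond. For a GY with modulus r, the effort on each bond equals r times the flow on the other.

dq_C2/dt = F_Sf1 + F_Sf2 + q_C1/16

bond 3 →Sf1  (Sf1 fixes flow; stroke at Sf1)
bond 4 →Sf2  (Sf2 fixes flow; stroke at Sf2)
bond 2 →J1  (prefer integral on C1)
bond 0 →GY1  (J1: bond 2 brought effort, rest push out)
bond 1 →GY1  (GY GY1: same side as bond 0)
bond 5 →J2  (only one effort-in slot at J2)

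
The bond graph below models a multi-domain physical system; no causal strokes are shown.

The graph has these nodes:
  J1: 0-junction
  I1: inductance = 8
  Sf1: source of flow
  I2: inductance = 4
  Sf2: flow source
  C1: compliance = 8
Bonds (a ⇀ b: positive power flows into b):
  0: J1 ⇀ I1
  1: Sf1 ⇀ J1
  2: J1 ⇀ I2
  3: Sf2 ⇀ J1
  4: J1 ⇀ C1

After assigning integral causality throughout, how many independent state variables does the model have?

3  (C1, I1, I2 all integral)

b1 |Sf1  (Sf1 fixes flow; stroke at Sf1)
b3 |Sf2  (Sf2 fixes flow; stroke at Sf2)
b0 |I1  (prefer integral on I1)
b2 |I2  (I2: I, integral causality)
b4 |J1  (closing 0-jn rule on J1)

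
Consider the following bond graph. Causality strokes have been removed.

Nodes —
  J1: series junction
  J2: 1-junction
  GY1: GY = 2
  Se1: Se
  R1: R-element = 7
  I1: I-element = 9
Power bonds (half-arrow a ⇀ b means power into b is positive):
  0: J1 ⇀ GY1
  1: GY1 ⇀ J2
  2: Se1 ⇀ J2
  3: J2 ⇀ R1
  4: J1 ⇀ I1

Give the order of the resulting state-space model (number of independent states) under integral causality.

1  (I1 all integral)

bond 2 stroke at J2  (Se1: effort source, stroke at far end)
bond 4 stroke at I1  (prefer integral on I1)
bond 0 stroke at J1  (1-jn J1 has f-setter on 4)
bond 1 stroke at J2  (through GY1, causality inverts; strokes same side of GY1)
bond 3 stroke at R1  (J2 needs exactly one f-in)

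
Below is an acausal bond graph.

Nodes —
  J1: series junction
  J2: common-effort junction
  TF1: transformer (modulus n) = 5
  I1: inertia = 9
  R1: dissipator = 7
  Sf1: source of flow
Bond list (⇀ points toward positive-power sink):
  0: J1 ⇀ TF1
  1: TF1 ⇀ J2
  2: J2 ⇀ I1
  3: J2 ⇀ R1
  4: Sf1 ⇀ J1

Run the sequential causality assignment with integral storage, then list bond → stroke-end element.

β0 |J1
β1 |TF1
β2 |I1
β3 |J2
β4 |Sf1

b4 →Sf1  (Sf1 fixes flow; stroke at Sf1)
b0 →J1  (J1: bond 4 brought flow, rest push out)
b1 →TF1  (TF TF1: opposite of bond 0)
b2 →I1  (I1 integral (f out))
b3 →J2  (J2 needs exactly one e-in)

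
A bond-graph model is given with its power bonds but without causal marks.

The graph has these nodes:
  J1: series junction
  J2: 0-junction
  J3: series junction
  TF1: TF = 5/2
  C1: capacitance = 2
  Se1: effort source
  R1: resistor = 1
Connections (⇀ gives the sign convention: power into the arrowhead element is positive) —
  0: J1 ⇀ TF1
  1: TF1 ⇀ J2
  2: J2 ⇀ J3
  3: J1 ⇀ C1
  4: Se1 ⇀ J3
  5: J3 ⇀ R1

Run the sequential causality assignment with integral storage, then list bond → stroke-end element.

#0 stroke→TF1
#1 stroke→J2
#2 stroke→J3
#3 stroke→J1
#4 stroke→J3
#5 stroke→R1

#4 →J3  (Se1: effort source, stroke at far end)
#3 →J1  (C1: C, integral causality)
#0 →TF1  (only one flow-in slot at J1)
#1 →J2  (TF1 one-in-one-out from 0)
#2 →J3  (J2: bond 1 brought effort, rest push out)
#5 →R1  (J3: last free bond brings flow in)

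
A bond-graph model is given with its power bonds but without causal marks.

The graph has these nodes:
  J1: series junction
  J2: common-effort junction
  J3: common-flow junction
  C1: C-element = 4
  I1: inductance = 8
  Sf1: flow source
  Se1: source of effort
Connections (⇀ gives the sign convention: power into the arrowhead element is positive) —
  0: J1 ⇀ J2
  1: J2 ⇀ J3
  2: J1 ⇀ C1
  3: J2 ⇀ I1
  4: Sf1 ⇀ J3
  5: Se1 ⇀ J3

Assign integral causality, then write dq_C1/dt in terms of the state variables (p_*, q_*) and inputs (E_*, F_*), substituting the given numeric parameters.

β4 →Sf1  (Sf1 fixes flow; stroke at Sf1)
β5 →J3  (Se1 (Se) sets effort on bond)
β1 →J3  (common-f at J3 fixed by 4)
β2 →J1  (C1: C, integral causality)
β0 →J2  (J1 needs exactly one f-in)
β3 →I1  (0-jn J2 has e-setter on 0)

dq_C1/dt = F_Sf1 + p_I1/8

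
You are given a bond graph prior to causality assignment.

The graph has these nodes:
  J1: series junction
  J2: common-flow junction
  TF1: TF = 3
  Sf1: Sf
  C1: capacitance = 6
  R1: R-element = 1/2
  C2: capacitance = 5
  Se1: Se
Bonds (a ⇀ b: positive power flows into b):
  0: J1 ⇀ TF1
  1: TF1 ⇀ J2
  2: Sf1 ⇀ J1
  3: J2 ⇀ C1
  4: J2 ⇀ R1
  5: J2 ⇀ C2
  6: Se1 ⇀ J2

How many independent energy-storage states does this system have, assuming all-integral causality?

#2 stroke at Sf1  (source Sf1 imposes f)
#6 stroke at J2  (Se1: effort source, stroke at far end)
#0 stroke at J1  (common-f at J1 fixed by 2)
#1 stroke at TF1  (TF TF1: opposite of bond 0)
#3 stroke at J2  (1-jn J2 has f-setter on 1)
#4 stroke at J2  (1-jn J2 has f-setter on 1)
#5 stroke at J2  (J2: bond 1 brought flow, rest push out)

2  (C1, C2 all integral)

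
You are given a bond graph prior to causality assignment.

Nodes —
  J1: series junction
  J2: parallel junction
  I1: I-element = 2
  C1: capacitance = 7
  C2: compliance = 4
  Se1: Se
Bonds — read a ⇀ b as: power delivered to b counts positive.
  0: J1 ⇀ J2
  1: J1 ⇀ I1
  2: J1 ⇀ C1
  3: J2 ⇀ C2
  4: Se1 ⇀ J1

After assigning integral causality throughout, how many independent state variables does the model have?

3  (C1, C2, I1 all integral)

bond 4 |J1  (Se1 fixes effort; stroke away)
bond 1 |I1  (I1 integral (f out))
bond 0 |J1  (common-f at J1 fixed by 1)
bond 2 |J1  (J1 flow already set via bond 1)
bond 3 |J2  (only one effort-in slot at J2)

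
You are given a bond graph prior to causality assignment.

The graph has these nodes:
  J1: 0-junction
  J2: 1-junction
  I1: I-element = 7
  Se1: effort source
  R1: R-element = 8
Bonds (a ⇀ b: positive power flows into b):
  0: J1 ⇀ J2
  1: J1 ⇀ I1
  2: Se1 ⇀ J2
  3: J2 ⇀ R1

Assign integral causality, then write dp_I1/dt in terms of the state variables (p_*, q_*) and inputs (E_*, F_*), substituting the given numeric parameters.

dp_I1/dt = -E_Se1 - 8*p_I1/7

#2 →J2  (Se1: effort source, stroke at far end)
#1 →I1  (I1 outputs flow p/I1)
#0 →J1  (J1 needs exactly one e-in)
#3 →J2  (J2: bond 0 brought flow, rest push out)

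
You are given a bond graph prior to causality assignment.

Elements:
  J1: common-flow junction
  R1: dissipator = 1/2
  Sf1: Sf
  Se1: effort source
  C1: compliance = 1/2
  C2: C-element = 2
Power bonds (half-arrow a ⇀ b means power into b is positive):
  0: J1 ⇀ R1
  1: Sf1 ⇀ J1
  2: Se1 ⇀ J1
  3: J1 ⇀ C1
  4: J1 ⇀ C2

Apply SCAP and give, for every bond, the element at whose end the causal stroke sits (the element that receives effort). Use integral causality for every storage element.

#0 stroke→J1
#1 stroke→Sf1
#2 stroke→J1
#3 stroke→J1
#4 stroke→J1

#1 |Sf1  (Sf1 (Sf) sets flow on bond)
#2 |J1  (Se1 fixes effort; stroke away)
#0 |J1  (1-jn J1 has f-setter on 1)
#3 |J1  (1-jn J1 has f-setter on 1)
#4 |J1  (J1 flow already set via bond 1)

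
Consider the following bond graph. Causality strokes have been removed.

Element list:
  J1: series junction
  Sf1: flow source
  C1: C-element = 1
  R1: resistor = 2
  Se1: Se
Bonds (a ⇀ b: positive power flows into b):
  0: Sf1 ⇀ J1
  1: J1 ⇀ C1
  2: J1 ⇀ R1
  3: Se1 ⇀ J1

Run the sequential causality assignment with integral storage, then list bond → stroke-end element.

b0 →Sf1
b1 →J1
b2 →J1
b3 →J1

b0 |Sf1  (Sf1 fixes flow; stroke at Sf1)
b3 |J1  (Se1 fixes effort; stroke away)
b1 |J1  (J1 flow already set via bond 0)
b2 |J1  (common-f at J1 fixed by 0)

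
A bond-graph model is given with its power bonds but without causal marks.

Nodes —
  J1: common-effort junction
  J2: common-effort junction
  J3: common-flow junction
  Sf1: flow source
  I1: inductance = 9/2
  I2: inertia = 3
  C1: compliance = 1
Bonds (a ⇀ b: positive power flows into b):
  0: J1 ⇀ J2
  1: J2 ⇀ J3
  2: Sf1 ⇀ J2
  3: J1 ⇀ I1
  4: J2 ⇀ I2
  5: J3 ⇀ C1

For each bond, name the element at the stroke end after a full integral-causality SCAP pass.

β2 stroke→Sf1  (Sf1 fixes flow; stroke at Sf1)
β3 stroke→I1  (I1 integral (f out))
β0 stroke→J1  (only one effort-in slot at J1)
β4 stroke→I2  (I2 integral (f out))
β1 stroke→J2  (closing 0-jn rule on J2)
β5 stroke→J3  (J3: bond 1 brought flow, rest push out)

β0 stroke→J1
β1 stroke→J2
β2 stroke→Sf1
β3 stroke→I1
β4 stroke→I2
β5 stroke→J3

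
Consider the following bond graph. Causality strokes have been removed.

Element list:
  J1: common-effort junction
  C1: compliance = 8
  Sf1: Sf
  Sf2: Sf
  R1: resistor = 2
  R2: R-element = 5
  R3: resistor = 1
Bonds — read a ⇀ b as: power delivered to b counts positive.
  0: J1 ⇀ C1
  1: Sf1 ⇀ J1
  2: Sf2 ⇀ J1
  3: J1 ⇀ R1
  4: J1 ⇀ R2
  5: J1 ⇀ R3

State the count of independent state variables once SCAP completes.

b1 stroke→Sf1  (source Sf1 imposes f)
b2 stroke→Sf2  (source Sf2 imposes f)
b0 stroke→J1  (prefer integral on C1)
b3 stroke→R1  (0-jn J1 has e-setter on 0)
b4 stroke→R2  (0-jn J1 has e-setter on 0)
b5 stroke→R3  (J1: bond 0 brought effort, rest push out)

1  (C1 all integral)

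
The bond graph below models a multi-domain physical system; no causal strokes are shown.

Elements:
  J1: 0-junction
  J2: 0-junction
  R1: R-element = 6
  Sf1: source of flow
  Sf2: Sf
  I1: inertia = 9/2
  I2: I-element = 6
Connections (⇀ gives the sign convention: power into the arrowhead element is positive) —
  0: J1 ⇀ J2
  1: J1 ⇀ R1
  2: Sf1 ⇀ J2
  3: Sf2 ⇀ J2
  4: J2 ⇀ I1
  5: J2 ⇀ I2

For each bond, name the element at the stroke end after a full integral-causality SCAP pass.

bond 2 |Sf1  (Sf1 (Sf) sets flow on bond)
bond 3 |Sf2  (Sf2 (Sf) sets flow on bond)
bond 4 |I1  (I1 integral (f out))
bond 5 |I2  (I2 outputs flow p/I2)
bond 0 |J2  (only one effort-in slot at J2)
bond 1 |J1  (J1: last free bond brings effort in)

b0 stroke at J2
b1 stroke at J1
b2 stroke at Sf1
b3 stroke at Sf2
b4 stroke at I1
b5 stroke at I2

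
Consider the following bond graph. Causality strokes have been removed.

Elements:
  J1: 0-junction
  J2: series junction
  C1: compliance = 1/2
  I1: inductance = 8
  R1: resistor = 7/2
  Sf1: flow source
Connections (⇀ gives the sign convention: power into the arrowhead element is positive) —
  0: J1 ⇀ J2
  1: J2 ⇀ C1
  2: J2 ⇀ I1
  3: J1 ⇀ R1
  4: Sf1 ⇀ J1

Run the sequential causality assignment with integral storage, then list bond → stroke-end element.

#0 stroke at J2
#1 stroke at J2
#2 stroke at I1
#3 stroke at J1
#4 stroke at Sf1

bond 4 |Sf1  (Sf1: flow source, stroke at near end)
bond 1 |J2  (C1: C, integral causality)
bond 2 |I1  (I1 outputs flow p/I1)
bond 0 |J2  (common-f at J2 fixed by 2)
bond 3 |J1  (J1: last free bond brings effort in)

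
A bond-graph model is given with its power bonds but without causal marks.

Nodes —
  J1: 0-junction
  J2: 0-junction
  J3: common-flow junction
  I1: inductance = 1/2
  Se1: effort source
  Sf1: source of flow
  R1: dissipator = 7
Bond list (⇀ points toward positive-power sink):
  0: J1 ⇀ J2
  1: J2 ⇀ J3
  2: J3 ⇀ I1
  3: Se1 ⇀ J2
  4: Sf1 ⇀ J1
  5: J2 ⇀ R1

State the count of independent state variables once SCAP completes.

#3 |J2  (Se1 (Se) sets effort on bond)
#4 |Sf1  (Sf1 fixes flow; stroke at Sf1)
#0 |J1  (J1: last free bond brings effort in)
#1 |J3  (J2 effort already set via bond 3)
#5 |R1  (common-e at J2 fixed by 3)
#2 |I1  (only one flow-in slot at J3)

1  (I1 all integral)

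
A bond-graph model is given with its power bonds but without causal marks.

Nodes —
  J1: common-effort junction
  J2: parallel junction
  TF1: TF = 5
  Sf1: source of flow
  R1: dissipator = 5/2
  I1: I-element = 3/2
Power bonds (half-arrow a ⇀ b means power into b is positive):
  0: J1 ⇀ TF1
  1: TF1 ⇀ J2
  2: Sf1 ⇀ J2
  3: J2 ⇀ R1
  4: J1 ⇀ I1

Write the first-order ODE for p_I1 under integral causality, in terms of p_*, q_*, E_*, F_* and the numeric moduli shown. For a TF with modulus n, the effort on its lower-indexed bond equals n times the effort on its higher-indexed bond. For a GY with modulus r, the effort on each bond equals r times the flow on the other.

dp_I1/dt = 25*F_Sf1/2 - 125*p_I1/3

b2 →Sf1  (source Sf1 imposes f)
b4 →I1  (I1: I, integral causality)
b0 →J1  (J1: last free bond brings effort in)
b1 →TF1  (TF TF1: opposite of bond 0)
b3 →J2  (J2 needs exactly one e-in)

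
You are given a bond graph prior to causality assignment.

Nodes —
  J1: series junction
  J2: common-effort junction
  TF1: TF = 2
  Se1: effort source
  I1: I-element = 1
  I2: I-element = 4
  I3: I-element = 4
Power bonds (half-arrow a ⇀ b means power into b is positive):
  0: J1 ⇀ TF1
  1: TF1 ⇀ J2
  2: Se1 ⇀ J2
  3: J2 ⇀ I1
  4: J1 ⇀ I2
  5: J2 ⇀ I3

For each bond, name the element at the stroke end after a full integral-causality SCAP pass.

#0 |J1
#1 |TF1
#2 |J2
#3 |I1
#4 |I2
#5 |I3

bond 2 stroke at J2  (Se1 fixes effort; stroke away)
bond 1 stroke at TF1  (common-e at J2 fixed by 2)
bond 3 stroke at I1  (J2: bond 2 brought effort, rest push out)
bond 5 stroke at I3  (J2 effort already set via bond 2)
bond 0 stroke at J1  (TF1: transformer flips bond 1)
bond 4 stroke at I2  (closing 1-jn rule on J1)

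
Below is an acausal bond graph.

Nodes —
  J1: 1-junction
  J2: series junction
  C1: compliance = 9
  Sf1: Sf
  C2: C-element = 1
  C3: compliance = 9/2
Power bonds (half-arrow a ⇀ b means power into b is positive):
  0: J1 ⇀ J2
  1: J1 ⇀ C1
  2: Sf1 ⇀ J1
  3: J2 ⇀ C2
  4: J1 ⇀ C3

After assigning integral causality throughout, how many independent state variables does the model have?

3  (C1, C2, C3 all integral)

bond 2 stroke at Sf1  (Sf1: flow source, stroke at near end)
bond 0 stroke at J1  (J1: bond 2 brought flow, rest push out)
bond 1 stroke at J1  (J1: bond 2 brought flow, rest push out)
bond 4 stroke at J1  (J1 flow already set via bond 2)
bond 3 stroke at J2  (J2: bond 0 brought flow, rest push out)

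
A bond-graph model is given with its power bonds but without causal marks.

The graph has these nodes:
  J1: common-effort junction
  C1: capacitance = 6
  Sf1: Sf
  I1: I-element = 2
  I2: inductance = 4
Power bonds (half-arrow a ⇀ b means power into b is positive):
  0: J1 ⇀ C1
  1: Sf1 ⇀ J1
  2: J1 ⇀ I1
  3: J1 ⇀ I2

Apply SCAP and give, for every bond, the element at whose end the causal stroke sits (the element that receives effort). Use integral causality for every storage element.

bond 0 |J1
bond 1 |Sf1
bond 2 |I1
bond 3 |I2

β1 stroke at Sf1  (Sf1 (Sf) sets flow on bond)
β0 stroke at J1  (C1 outputs effort q/C1)
β2 stroke at I1  (0-jn J1 has e-setter on 0)
β3 stroke at I2  (0-jn J1 has e-setter on 0)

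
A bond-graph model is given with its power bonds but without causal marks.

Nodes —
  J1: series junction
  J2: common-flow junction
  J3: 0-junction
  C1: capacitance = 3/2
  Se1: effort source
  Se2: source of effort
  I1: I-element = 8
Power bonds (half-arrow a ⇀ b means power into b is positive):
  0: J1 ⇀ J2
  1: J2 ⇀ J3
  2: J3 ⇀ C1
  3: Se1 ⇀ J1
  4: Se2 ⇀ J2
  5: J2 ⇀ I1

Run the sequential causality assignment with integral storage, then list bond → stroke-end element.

#0 stroke at J2
#1 stroke at J2
#2 stroke at J3
#3 stroke at J1
#4 stroke at J2
#5 stroke at I1

b3 stroke at J1  (Se1: effort source, stroke at far end)
b4 stroke at J2  (Se2 fixes effort; stroke away)
b0 stroke at J2  (J1 needs exactly one f-in)
b2 stroke at J3  (prefer integral on C1)
b1 stroke at J2  (J3 effort already set via bond 2)
b5 stroke at I1  (closing 1-jn rule on J2)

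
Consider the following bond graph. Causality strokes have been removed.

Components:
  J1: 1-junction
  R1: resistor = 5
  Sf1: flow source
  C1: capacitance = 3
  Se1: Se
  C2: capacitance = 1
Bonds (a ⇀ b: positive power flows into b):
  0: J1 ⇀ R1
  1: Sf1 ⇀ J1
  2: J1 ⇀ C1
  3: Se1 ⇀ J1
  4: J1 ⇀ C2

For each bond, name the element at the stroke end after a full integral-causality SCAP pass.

#0 →J1
#1 →Sf1
#2 →J1
#3 →J1
#4 →J1

β1 →Sf1  (Sf1 (Sf) sets flow on bond)
β3 →J1  (Se1 fixes effort; stroke away)
β0 →J1  (1-jn J1 has f-setter on 1)
β2 →J1  (1-jn J1 has f-setter on 1)
β4 →J1  (1-jn J1 has f-setter on 1)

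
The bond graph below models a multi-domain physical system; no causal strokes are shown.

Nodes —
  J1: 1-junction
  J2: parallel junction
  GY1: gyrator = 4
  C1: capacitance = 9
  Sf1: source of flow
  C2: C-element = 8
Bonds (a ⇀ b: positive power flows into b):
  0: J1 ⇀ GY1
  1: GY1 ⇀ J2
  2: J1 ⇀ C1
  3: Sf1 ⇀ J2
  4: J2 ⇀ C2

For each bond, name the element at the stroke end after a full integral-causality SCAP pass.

#3 →Sf1  (source Sf1 imposes f)
#2 →J1  (C1: C, integral causality)
#0 →GY1  (J1 needs exactly one f-in)
#1 →GY1  (through GY1, causality inverts; strokes same side of GY1)
#4 →J2  (only one effort-in slot at J2)

b0 stroke→GY1
b1 stroke→GY1
b2 stroke→J1
b3 stroke→Sf1
b4 stroke→J2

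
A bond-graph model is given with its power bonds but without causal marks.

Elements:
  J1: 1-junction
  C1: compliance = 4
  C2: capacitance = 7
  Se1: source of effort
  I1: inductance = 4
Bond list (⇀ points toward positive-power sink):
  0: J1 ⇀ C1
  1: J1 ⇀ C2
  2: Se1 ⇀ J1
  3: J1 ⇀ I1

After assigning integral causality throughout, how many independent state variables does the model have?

bond 2 stroke→J1  (Se1 fixes effort; stroke away)
bond 0 stroke→J1  (C1: C, integral causality)
bond 1 stroke→J1  (C2: C, integral causality)
bond 3 stroke→I1  (closing 1-jn rule on J1)

3  (C1, C2, I1 all integral)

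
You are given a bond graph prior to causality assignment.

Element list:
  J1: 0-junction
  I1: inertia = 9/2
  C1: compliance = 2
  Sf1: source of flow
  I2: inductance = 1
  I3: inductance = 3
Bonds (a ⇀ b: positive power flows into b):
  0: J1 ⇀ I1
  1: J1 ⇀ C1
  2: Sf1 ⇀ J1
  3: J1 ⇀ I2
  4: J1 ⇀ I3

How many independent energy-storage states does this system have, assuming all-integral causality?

4  (C1, I1, I2, I3 all integral)

bond 2 |Sf1  (Sf1 (Sf) sets flow on bond)
bond 0 |I1  (I1 outputs flow p/I1)
bond 1 |J1  (prefer integral on C1)
bond 3 |I2  (J1 effort already set via bond 1)
bond 4 |I3  (0-jn J1 has e-setter on 1)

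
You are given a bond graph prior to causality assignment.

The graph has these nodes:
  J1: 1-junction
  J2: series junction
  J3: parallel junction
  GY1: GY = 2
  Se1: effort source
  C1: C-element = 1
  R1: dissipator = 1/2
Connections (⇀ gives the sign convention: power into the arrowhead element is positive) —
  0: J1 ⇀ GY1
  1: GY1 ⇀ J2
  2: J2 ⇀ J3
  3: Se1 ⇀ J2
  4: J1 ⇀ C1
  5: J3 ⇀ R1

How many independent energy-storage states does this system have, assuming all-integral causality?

1  (C1 all integral)

β3 →J2  (Se1 fixes effort; stroke away)
β4 →J1  (prefer integral on C1)
β0 →GY1  (closing 1-jn rule on J1)
β1 →GY1  (GY1: gyrator matches bond 0)
β2 →J2  (common-f at J2 fixed by 1)
β5 →J3  (J3 needs exactly one e-in)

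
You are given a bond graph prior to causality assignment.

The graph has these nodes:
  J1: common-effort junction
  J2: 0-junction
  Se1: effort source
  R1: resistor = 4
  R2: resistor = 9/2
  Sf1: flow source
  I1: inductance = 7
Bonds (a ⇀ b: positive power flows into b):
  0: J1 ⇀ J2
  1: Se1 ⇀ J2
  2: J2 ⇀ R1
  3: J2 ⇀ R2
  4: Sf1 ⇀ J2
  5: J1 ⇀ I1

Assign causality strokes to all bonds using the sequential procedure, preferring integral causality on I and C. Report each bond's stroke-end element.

bond 1 |J2  (Se1 fixes effort; stroke away)
bond 4 |Sf1  (source Sf1 imposes f)
bond 0 |J1  (common-e at J2 fixed by 1)
bond 2 |R1  (J2: bond 1 brought effort, rest push out)
bond 3 |R2  (J2: bond 1 brought effort, rest push out)
bond 5 |I1  (common-e at J1 fixed by 0)

β0 |J1
β1 |J2
β2 |R1
β3 |R2
β4 |Sf1
β5 |I1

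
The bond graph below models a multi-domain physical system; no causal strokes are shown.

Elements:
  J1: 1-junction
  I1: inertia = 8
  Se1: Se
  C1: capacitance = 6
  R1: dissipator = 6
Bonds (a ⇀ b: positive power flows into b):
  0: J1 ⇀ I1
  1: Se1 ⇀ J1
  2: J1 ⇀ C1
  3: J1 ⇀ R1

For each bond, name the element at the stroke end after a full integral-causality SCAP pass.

β1 stroke at J1  (source Se1 imposes e)
β0 stroke at I1  (I1 outputs flow p/I1)
β2 stroke at J1  (J1: bond 0 brought flow, rest push out)
β3 stroke at J1  (J1: bond 0 brought flow, rest push out)

bond 0 stroke→I1
bond 1 stroke→J1
bond 2 stroke→J1
bond 3 stroke→J1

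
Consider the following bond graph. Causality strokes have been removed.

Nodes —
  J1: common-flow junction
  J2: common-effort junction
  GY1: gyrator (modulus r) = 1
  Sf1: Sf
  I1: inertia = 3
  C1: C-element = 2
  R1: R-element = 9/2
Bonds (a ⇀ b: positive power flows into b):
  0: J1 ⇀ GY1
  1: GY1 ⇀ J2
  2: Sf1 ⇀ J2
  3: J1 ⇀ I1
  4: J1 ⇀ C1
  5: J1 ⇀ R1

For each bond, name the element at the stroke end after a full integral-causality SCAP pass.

#0 →J1
#1 →J2
#2 →Sf1
#3 →I1
#4 →J1
#5 →J1

b2 stroke→Sf1  (Sf1 (Sf) sets flow on bond)
b1 stroke→J2  (J2 needs exactly one e-in)
b0 stroke→J1  (GY1: gyrator matches bond 1)
b3 stroke→I1  (I1 integral (f out))
b4 stroke→J1  (1-jn J1 has f-setter on 3)
b5 stroke→J1  (J1: bond 3 brought flow, rest push out)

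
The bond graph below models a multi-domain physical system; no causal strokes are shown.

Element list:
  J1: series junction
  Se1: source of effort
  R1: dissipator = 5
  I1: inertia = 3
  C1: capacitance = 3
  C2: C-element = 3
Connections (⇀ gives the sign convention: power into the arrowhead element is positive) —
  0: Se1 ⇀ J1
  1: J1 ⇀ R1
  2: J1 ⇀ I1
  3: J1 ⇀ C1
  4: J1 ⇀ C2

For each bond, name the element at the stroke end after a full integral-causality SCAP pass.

β0 stroke at J1  (source Se1 imposes e)
β2 stroke at I1  (I1: I, integral causality)
β1 stroke at J1  (J1: bond 2 brought flow, rest push out)
β3 stroke at J1  (J1: bond 2 brought flow, rest push out)
β4 stroke at J1  (common-f at J1 fixed by 2)

β0 |J1
β1 |J1
β2 |I1
β3 |J1
β4 |J1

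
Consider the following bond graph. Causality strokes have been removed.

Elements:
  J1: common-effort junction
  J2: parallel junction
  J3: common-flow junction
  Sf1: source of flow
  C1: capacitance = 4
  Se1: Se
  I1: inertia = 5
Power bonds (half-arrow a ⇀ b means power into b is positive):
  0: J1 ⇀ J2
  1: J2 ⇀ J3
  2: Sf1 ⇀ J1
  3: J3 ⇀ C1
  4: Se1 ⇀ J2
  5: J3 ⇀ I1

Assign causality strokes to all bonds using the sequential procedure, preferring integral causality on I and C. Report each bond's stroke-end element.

b2 |Sf1  (Sf1: flow source, stroke at near end)
b4 |J2  (Se1: effort source, stroke at far end)
b0 |J1  (only one effort-in slot at J1)
b1 |J3  (J2 effort already set via bond 4)
b3 |J3  (C1: C, integral causality)
b5 |I1  (only one flow-in slot at J3)

#0 |J1
#1 |J3
#2 |Sf1
#3 |J3
#4 |J2
#5 |I1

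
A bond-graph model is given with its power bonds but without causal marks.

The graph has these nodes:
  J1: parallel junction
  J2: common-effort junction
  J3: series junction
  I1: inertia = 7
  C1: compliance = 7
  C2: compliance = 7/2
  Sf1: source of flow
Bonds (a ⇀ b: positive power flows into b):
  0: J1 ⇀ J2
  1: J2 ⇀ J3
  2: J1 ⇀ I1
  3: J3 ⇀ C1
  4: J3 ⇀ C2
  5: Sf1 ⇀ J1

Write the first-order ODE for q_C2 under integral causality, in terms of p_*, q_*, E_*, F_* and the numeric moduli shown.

dq_C2/dt = F_Sf1 - p_I1/7

b5 |Sf1  (Sf1: flow source, stroke at near end)
b2 |I1  (I1 integral (f out))
b0 |J1  (closing 0-jn rule on J1)
b1 |J2  (J2 needs exactly one e-in)
b3 |J3  (J3 flow already set via bond 1)
b4 |J3  (J3 flow already set via bond 1)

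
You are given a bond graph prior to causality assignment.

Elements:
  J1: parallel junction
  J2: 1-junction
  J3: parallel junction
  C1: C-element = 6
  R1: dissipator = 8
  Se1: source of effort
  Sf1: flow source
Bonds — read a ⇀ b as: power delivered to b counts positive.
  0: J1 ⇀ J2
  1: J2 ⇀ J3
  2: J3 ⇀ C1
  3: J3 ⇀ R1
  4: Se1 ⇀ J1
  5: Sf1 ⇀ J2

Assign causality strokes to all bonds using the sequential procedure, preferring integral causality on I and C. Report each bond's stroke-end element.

β0 stroke at J2
β1 stroke at J2
β2 stroke at J3
β3 stroke at R1
β4 stroke at J1
β5 stroke at Sf1

b4 →J1  (Se1: effort source, stroke at far end)
b5 →Sf1  (Sf1 (Sf) sets flow on bond)
b0 →J2  (0-jn J1 has e-setter on 4)
b1 →J2  (common-f at J2 fixed by 5)
b2 →J3  (C1 outputs effort q/C1)
b3 →R1  (0-jn J3 has e-setter on 2)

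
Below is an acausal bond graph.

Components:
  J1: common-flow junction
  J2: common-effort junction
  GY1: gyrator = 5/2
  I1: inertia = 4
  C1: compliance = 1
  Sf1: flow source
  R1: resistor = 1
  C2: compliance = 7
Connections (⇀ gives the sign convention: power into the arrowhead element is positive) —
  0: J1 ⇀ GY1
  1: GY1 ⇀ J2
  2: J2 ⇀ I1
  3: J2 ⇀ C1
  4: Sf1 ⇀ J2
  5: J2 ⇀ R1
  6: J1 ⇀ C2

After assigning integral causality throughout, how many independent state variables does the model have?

#4 stroke→Sf1  (Sf1: flow source, stroke at near end)
#2 stroke→I1  (I1 integral (f out))
#3 stroke→J2  (C1: C, integral causality)
#1 stroke→GY1  (common-e at J2 fixed by 3)
#5 stroke→R1  (J2: bond 3 brought effort, rest push out)
#0 stroke→GY1  (GY1: gyrator matches bond 1)
#6 stroke→J1  (J1: bond 0 brought flow, rest push out)

3  (C1, C2, I1 all integral)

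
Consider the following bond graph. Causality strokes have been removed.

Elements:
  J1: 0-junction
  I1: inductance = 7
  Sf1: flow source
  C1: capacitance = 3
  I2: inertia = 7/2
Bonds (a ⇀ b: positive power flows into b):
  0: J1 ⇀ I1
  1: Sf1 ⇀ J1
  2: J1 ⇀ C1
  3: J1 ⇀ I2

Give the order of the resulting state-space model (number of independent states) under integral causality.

bond 1 stroke at Sf1  (source Sf1 imposes f)
bond 0 stroke at I1  (prefer integral on I1)
bond 2 stroke at J1  (C1: C, integral causality)
bond 3 stroke at I2  (common-e at J1 fixed by 2)

3  (C1, I1, I2 all integral)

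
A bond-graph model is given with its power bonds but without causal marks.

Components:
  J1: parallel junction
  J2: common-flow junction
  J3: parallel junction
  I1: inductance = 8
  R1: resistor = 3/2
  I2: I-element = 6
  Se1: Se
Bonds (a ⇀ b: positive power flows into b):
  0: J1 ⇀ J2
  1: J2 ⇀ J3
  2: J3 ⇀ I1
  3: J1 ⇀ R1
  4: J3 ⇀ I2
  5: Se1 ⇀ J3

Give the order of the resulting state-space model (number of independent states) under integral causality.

2  (I1, I2 all integral)

#5 →J3  (source Se1 imposes e)
#1 →J2  (J3: bond 5 brought effort, rest push out)
#2 →I1  (J3 effort already set via bond 5)
#4 →I2  (J3: bond 5 brought effort, rest push out)
#0 →J1  (J2: last free bond brings flow in)
#3 →R1  (common-e at J1 fixed by 0)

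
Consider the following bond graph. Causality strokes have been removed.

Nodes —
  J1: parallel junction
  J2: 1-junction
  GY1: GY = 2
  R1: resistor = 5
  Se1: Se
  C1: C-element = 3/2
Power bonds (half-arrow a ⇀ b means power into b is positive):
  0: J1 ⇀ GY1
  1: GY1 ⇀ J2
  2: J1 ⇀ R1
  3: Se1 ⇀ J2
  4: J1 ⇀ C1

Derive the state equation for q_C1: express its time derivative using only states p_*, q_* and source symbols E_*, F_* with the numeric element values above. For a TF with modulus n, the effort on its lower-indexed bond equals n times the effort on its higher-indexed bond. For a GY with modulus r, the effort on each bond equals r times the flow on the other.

β3 →J2  (source Se1 imposes e)
β1 →GY1  (closing 1-jn rule on J2)
β0 →GY1  (GY GY1: same side as bond 1)
β4 →J1  (C1 integral (e out))
β2 →R1  (J1 effort already set via bond 4)

dq_C1/dt = E_Se1/2 - 2*q_C1/15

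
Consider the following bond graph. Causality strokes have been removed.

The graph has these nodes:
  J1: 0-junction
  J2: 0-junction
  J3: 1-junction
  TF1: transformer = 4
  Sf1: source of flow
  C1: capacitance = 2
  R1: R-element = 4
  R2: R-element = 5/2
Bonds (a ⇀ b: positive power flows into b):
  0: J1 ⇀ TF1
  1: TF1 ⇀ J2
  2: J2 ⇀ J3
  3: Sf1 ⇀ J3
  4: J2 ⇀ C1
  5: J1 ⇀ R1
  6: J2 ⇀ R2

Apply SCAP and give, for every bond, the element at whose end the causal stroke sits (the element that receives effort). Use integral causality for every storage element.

bond 3 →Sf1  (Sf1: flow source, stroke at near end)
bond 2 →J3  (J3 flow already set via bond 3)
bond 4 →J2  (C1 outputs effort q/C1)
bond 1 →TF1  (0-jn J2 has e-setter on 4)
bond 6 →R2  (common-e at J2 fixed by 4)
bond 0 →J1  (TF1 one-in-one-out from 1)
bond 5 →R1  (0-jn J1 has e-setter on 0)

bond 0 →J1
bond 1 →TF1
bond 2 →J3
bond 3 →Sf1
bond 4 →J2
bond 5 →R1
bond 6 →R2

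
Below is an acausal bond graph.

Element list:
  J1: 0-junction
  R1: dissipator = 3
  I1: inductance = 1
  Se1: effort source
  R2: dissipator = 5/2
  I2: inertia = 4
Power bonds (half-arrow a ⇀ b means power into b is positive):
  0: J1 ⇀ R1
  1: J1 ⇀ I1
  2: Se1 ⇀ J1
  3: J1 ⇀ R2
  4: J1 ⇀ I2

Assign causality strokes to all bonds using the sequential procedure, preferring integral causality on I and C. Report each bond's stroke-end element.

β2 |J1  (source Se1 imposes e)
β0 |R1  (common-e at J1 fixed by 2)
β1 |I1  (J1 effort already set via bond 2)
β3 |R2  (J1: bond 2 brought effort, rest push out)
β4 |I2  (common-e at J1 fixed by 2)

b0 stroke at R1
b1 stroke at I1
b2 stroke at J1
b3 stroke at R2
b4 stroke at I2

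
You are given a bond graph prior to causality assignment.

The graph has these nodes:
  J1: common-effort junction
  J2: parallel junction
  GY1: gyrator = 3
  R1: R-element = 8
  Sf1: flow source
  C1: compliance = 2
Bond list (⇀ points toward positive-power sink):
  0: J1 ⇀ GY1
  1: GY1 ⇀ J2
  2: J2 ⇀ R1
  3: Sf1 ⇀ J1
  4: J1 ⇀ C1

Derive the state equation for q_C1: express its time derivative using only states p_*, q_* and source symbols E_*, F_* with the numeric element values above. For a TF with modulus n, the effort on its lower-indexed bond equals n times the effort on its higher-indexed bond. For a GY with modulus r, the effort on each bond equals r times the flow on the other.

dq_C1/dt = F_Sf1 - 4*q_C1/9

b3 →Sf1  (Sf1: flow source, stroke at near end)
b4 →J1  (prefer integral on C1)
b0 →GY1  (0-jn J1 has e-setter on 4)
b1 →GY1  (GY1: gyrator matches bond 0)
b2 →J2  (only one effort-in slot at J2)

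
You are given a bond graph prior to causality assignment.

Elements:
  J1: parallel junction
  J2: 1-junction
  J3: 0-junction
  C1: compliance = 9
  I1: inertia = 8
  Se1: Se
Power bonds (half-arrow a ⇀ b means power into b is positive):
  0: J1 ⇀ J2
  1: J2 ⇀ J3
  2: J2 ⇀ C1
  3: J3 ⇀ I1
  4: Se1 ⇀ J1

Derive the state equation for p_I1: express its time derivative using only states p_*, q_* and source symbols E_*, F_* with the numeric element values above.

β4 |J1  (Se1: effort source, stroke at far end)
β0 |J2  (0-jn J1 has e-setter on 4)
β2 |J2  (prefer integral on C1)
β1 |J3  (only one flow-in slot at J2)
β3 |I1  (J3 effort already set via bond 1)

dp_I1/dt = E_Se1 - q_C1/9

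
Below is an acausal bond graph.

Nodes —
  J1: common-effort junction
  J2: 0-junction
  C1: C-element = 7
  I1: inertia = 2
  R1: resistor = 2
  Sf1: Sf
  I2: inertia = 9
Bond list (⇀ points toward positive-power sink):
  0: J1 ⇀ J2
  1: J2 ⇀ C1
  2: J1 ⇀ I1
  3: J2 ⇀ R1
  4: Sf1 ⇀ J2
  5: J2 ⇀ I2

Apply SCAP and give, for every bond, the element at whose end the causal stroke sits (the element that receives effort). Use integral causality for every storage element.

#0 stroke at J1
#1 stroke at J2
#2 stroke at I1
#3 stroke at R1
#4 stroke at Sf1
#5 stroke at I2

bond 4 stroke→Sf1  (Sf1: flow source, stroke at near end)
bond 1 stroke→J2  (C1 outputs effort q/C1)
bond 0 stroke→J1  (J2: bond 1 brought effort, rest push out)
bond 3 stroke→R1  (J2: bond 1 brought effort, rest push out)
bond 5 stroke→I2  (common-e at J2 fixed by 1)
bond 2 stroke→I1  (J1 effort already set via bond 0)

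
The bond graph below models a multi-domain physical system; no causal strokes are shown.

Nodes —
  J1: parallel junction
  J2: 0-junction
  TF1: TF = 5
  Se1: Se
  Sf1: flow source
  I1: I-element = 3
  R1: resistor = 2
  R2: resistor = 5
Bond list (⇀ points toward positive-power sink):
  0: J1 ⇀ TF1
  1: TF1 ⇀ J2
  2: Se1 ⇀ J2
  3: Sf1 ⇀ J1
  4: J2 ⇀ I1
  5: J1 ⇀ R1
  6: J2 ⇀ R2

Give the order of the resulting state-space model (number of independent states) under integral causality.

1  (I1 all integral)

bond 2 →J2  (Se1 (Se) sets effort on bond)
bond 3 →Sf1  (source Sf1 imposes f)
bond 1 →TF1  (J2: bond 2 brought effort, rest push out)
bond 4 →I1  (0-jn J2 has e-setter on 2)
bond 6 →R2  (0-jn J2 has e-setter on 2)
bond 0 →J1  (TF TF1: opposite of bond 1)
bond 5 →R1  (common-e at J1 fixed by 0)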